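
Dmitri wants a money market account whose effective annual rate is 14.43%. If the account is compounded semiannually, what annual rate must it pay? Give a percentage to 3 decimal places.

(1 + r/2)^2 − 1 = 0.1443, so 1 + r/2 = 1.1443^(1/2).
r/2 = 0.069720, so r = 0.139439 = 13.944%.

13.944%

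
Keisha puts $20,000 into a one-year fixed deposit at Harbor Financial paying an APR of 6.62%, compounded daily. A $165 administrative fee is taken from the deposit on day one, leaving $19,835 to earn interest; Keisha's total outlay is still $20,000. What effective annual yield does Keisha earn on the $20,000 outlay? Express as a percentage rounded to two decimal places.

Value after one year: 19,835 × (1 + 0.0662/365)^365 = 19,835 × 1.068434 = $21,192.39.
Effective yield on the $20,000 outlay: 21,192.39 / 20,000 − 1 = 0.059619 = 5.96%.

5.96%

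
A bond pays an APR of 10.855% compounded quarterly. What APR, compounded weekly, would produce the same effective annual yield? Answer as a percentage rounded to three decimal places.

10.721%

EAR = (1 + 0.10855/4)^4 − 1 = 0.113049.
Solve (1 + r/52)^52 = 1.113049: r/52 = 1.113049^(1/52) − 1 = 0.002062, so r = 0.107214 = 10.721%.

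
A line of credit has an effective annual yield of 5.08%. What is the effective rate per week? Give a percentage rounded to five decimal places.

0.09534%

The per-week rate i satisfies (1 + i)^52 = 1 + 0.0508.
i = 1.0508^(1/52) − 1 = 0.0009534 = 0.09534%.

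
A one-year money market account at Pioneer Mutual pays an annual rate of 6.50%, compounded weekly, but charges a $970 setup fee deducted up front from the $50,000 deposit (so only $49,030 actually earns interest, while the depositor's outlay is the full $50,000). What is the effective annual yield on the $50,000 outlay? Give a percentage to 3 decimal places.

4.641%

Value after one year: 49,030 × (1 + 0.0650/52)^52 = 49,030 × 1.067116 = $52,320.68.
Effective yield on the $50,000 outlay: 52,320.68 / 50,000 − 1 = 0.046414 = 4.641%.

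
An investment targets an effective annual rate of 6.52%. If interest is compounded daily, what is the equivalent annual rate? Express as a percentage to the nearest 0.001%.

6.317%

(1 + r/365)^365 − 1 = 0.0652, so 1 + r/365 = 1.0652^(1/365).
r/365 = 0.000173, so r = 0.063168 = 6.317%.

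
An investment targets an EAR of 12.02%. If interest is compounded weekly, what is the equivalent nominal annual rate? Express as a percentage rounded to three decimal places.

11.363%

(1 + r/52)^52 − 1 = 0.1202, so 1 + r/52 = 1.1202^(1/52).
r/52 = 0.002185, so r = 0.113631 = 11.363%.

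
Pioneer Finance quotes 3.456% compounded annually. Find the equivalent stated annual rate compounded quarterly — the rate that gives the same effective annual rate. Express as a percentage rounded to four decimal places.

3.4121%

Compounded annually, EAR = nominal = 0.034560.
Solve (1 + r/4)^4 = 1.034560: r/4 = 1.034560^(1/4) − 1 = 0.008530, so r = 0.034121 = 3.4121%.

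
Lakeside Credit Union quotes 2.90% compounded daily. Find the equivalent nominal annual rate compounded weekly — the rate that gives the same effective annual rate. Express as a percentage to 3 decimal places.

EAR = (1 + 0.0290/365)^365 − 1 = 0.029423.
Solve (1 + r/52)^52 = 1.029423: r/52 = 1.029423^(1/52) − 1 = 0.000558, so r = 0.029007 = 2.901%.

2.901%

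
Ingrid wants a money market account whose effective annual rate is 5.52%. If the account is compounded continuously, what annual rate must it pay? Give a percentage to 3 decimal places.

Continuous: nominal r satisfies e^r − 1 = 0.0552.
r = ln(1 + 0.0552) = ln(1.0552) = 0.053730 = 5.373%.

5.373%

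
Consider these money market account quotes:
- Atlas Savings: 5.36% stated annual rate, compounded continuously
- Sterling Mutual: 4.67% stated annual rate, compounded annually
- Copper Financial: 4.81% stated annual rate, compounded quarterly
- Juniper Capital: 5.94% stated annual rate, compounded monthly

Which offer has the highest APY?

Juniper Capital

Atlas Savings: e^0.0536 − 1 = 5.506%
Sterling Mutual: compounded annually, EAR = 4.670%
Copper Financial: (1 + 0.0481/4)^4 − 1 = 4.897%
Juniper Capital: (1 + 0.0594/12)^12 − 1 = 6.104%
The highest effective annual rate is Juniper Capital at 6.104%.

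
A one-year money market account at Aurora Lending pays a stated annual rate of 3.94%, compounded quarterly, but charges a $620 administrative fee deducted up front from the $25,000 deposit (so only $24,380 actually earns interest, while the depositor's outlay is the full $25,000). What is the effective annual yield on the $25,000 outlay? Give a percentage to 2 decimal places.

Value after one year: 24,380 × (1 + 0.0394/4)^4 = 24,380 × 1.039986 = $25,354.86.
Effective yield on the $25,000 outlay: 25,354.86 / 25,000 − 1 = 0.014194 = 1.42%.

1.42%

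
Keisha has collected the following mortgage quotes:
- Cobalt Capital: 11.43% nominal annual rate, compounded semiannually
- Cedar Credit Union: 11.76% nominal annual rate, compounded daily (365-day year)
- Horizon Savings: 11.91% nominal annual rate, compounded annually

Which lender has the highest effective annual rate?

Cobalt Capital: (1 + 0.1143/2)^2 − 1 = 11.757%
Cedar Credit Union: (1 + 0.1176/365)^365 − 1 = 12.477%
Horizon Savings: compounded annually, EAR = 11.910%
The highest effective annual rate is Cedar Credit Union at 12.477%.

Cedar Credit Union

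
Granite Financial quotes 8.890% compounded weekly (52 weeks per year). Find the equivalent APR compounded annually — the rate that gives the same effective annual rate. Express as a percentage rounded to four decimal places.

EAR = (1 + 0.08890/52)^52 − 1 = 0.092888.
Compounded annually, the equivalent nominal rate is the EAR itself: 9.2888%.

9.2888%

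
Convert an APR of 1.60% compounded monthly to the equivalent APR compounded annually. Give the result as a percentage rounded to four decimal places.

EAR = (1 + 0.0160/12)^12 − 1 = 0.016118.
Compounded annually, the equivalent nominal rate is the EAR itself: 1.6118%.

1.6118%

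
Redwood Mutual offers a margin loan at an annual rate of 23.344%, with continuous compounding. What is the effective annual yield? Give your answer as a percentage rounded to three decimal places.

With continuous compounding, EAR = e^0.23344 − 1.
e^0.23344 = 1.262937, so EAR = 0.262937 = 26.294%.

26.294%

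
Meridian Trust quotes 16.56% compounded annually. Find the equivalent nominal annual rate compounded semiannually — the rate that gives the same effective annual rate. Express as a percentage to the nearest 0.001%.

15.926%

Compounded annually, EAR = nominal = 0.165600.
Solve (1 + r/2)^2 = 1.165600: r/2 = 1.165600^(1/2) − 1 = 0.079630, so r = 0.159259 = 15.926%.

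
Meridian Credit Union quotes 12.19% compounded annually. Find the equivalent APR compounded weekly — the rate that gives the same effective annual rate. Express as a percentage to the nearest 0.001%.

Compounded annually, EAR = nominal = 0.121900.
Solve (1 + r/52)^52 = 1.121900: r/52 = 1.121900^(1/52) − 1 = 0.002214, so r = 0.115151 = 11.515%.

11.515%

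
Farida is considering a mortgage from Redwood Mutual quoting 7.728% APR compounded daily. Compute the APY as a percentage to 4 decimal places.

EAR = (1 + 0.07728/365)^365 − 1.
= (1 + 0.000212)^365 − 1 = 1.080336 − 1 = 8.0336%.

8.0336%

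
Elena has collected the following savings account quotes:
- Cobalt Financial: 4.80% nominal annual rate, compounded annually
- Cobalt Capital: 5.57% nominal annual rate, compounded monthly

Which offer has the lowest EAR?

Cobalt Financial

Cobalt Financial: compounded annually, EAR = 4.800%
Cobalt Capital: (1 + 0.0557/12)^12 − 1 = 5.714%
The lowest effective annual rate is Cobalt Financial at 4.800%.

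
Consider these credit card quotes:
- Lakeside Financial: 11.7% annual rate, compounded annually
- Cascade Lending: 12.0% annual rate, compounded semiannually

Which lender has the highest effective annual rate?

Cascade Lending

Lakeside Financial: compounded annually, EAR = 11.700%
Cascade Lending: (1 + 0.120/2)^2 − 1 = 12.360%
The highest effective annual rate is Cascade Lending at 12.360%.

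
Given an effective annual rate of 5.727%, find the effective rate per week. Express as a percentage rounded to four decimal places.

The per-week rate i satisfies (1 + i)^52 = 1 + 0.05727.
i = 1.05727^(1/52) − 1 = 0.0010715 = 0.1072%.

0.1072%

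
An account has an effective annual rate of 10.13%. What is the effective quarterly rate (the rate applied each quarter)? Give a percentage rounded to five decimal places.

The per-quarter rate i satisfies (1 + i)^4 = 1 + 0.1013.
i = 1.1013^(1/4) − 1 = 0.0244161 = 2.44161%.

2.44161%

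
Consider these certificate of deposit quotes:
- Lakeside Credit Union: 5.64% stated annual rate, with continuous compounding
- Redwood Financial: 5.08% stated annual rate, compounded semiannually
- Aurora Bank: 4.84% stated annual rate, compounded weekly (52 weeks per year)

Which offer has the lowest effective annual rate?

Lakeside Credit Union: e^0.0564 − 1 = 5.802%
Redwood Financial: (1 + 0.0508/2)^2 − 1 = 5.145%
Aurora Bank: (1 + 0.0484/52)^52 − 1 = 4.957%
The lowest effective annual rate is Aurora Bank at 4.957%.

Aurora Bank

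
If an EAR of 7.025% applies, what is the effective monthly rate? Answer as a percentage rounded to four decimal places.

The per-month rate i satisfies (1 + i)^12 = 1 + 0.07025.
i = 1.07025^(1/12) − 1 = 0.0056737 = 0.5674%.

0.5674%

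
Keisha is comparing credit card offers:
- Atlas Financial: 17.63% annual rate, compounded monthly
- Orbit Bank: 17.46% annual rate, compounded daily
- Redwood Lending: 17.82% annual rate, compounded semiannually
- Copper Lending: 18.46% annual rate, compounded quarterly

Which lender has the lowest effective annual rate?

Atlas Financial: (1 + 0.1763/12)^12 − 1 = 19.127%
Orbit Bank: (1 + 0.1746/365)^365 − 1 = 19.072%
Redwood Lending: (1 + 0.1782/2)^2 − 1 = 18.614%
Copper Lending: (1 + 0.1846/4)^4 − 1 = 19.778%
The lowest effective annual rate is Redwood Lending at 18.614%.

Redwood Lending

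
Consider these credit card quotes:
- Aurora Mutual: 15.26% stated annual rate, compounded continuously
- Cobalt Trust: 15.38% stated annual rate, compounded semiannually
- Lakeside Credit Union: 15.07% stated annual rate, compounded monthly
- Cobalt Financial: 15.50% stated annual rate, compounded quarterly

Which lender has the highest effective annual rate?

Aurora Mutual

Aurora Mutual: e^0.1526 − 1 = 16.486%
Cobalt Trust: (1 + 0.1538/2)^2 − 1 = 15.971%
Lakeside Credit Union: (1 + 0.1507/12)^12 − 1 = 16.156%
Cobalt Financial: (1 + 0.1550/4)^4 − 1 = 16.424%
The highest effective annual rate is Aurora Mutual at 16.486%.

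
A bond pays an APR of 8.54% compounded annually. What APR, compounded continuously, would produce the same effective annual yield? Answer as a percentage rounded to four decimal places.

8.1949%

Compounded annually, EAR = nominal = 0.085400.
Equivalent continuous rate: r = ln(1 + 0.085400) = 0.081949 = 8.1949%.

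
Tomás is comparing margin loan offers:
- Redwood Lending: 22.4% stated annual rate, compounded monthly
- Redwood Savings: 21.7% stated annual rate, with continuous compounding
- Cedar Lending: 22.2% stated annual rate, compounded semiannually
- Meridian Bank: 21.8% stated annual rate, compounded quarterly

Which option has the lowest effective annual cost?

Redwood Lending: (1 + 0.224/12)^12 − 1 = 24.849%
Redwood Savings: e^0.217 − 1 = 24.234%
Cedar Lending: (1 + 0.222/2)^2 − 1 = 23.432%
Meridian Bank: (1 + 0.218/4)^4 − 1 = 23.648%
The lowest effective annual rate is Cedar Lending at 23.432%.

Cedar Lending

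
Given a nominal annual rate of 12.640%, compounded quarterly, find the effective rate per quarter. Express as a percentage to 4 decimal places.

3.1600%

With a nominal annual rate compounded quarterly, the periodic rate is the nominal rate divided by 4.
i = 0.12640 / 4 = 0.0316000 = 3.1600%.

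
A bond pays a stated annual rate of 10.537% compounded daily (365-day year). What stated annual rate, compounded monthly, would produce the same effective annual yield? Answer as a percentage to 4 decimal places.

10.5819%

EAR = (1 + 0.10537/365)^365 − 1 = 0.111105.
Solve (1 + r/12)^12 = 1.111105: r/12 = 1.111105^(1/12) − 1 = 0.008818, so r = 0.105819 = 10.5819%.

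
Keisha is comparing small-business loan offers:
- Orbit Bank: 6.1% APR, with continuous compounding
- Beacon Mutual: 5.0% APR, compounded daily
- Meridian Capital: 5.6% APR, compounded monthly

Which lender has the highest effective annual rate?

Orbit Bank

Orbit Bank: e^0.061 − 1 = 6.290%
Beacon Mutual: (1 + 0.050/365)^365 − 1 = 5.127%
Meridian Capital: (1 + 0.056/12)^12 − 1 = 5.746%
The highest effective annual rate is Orbit Bank at 6.290%.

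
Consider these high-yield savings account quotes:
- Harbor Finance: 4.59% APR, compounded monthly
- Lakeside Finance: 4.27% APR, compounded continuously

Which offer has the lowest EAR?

Lakeside Finance

Harbor Finance: (1 + 0.0459/12)^12 − 1 = 4.688%
Lakeside Finance: e^0.0427 − 1 = 4.362%
The lowest effective annual rate is Lakeside Finance at 4.362%.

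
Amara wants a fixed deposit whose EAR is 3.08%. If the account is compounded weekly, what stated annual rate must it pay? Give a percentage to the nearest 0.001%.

3.034%

(1 + r/52)^52 − 1 = 0.0308, so 1 + r/52 = 1.0308^(1/52).
r/52 = 0.000584, so r = 0.030344 = 3.034%.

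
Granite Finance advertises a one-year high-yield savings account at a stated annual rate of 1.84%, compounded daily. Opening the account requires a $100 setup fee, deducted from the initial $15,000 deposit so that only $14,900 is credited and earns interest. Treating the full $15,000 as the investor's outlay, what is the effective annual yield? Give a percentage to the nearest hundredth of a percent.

Value after one year: 14,900 × (1 + 0.0184/365)^365 = 14,900 × 1.018570 = $15,176.69.
Effective yield on the $15,000 outlay: 15,176.69 / 15,000 − 1 = 0.011779 = 1.18%.

1.18%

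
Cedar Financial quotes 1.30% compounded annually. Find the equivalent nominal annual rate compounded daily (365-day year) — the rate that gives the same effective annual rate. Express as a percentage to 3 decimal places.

1.292%

Compounded annually, EAR = nominal = 0.013000.
Solve (1 + r/365)^365 = 1.013000: r/365 = 1.013000^(1/365) − 1 = 0.000035, so r = 0.012916 = 1.292%.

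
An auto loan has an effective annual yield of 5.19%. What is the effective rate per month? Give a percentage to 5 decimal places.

The per-month rate i satisfies (1 + i)^12 = 1 + 0.0519.
i = 1.0519^(1/12) − 1 = 0.0042254 = 0.42254%.

0.42254%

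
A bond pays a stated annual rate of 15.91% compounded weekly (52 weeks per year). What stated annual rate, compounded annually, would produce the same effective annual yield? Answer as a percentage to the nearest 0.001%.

17.217%

EAR = (1 + 0.1591/52)^52 − 1 = 0.172170.
Compounded annually, the equivalent nominal rate is the EAR itself: 17.217%.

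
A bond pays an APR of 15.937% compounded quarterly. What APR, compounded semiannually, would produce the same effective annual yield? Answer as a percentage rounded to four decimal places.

16.2545%

EAR = (1 + 0.15937/4)^4 − 1 = 0.169150.
Solve (1 + r/2)^2 = 1.169150: r/2 = 1.169150^(1/2) − 1 = 0.081272, so r = 0.162545 = 16.2545%.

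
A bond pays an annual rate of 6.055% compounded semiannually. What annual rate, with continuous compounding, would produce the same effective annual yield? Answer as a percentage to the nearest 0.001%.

5.965%

EAR = (1 + 0.06055/2)^2 − 1 = 0.061467.
Equivalent continuous rate: r = ln(1 + 0.061467) = 0.059652 = 5.965%.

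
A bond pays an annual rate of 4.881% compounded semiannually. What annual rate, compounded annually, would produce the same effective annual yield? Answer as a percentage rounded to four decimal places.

EAR = (1 + 0.04881/2)^2 − 1 = 0.049406.
Compounded annually, the equivalent nominal rate is the EAR itself: 4.9406%.

4.9406%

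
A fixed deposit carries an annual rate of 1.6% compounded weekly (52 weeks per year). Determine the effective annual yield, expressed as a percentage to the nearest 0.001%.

1.613%

EAR = (1 + 0.016/52)^52 − 1.
= (1 + 0.000308)^52 − 1 = 1.016126 − 1 = 1.613%.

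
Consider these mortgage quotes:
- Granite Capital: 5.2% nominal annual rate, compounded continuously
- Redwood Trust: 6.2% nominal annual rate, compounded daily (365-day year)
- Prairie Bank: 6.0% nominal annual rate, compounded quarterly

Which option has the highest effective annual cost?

Redwood Trust

Granite Capital: e^0.052 − 1 = 5.338%
Redwood Trust: (1 + 0.062/365)^365 − 1 = 6.396%
Prairie Bank: (1 + 0.060/4)^4 − 1 = 6.136%
The highest effective annual rate is Redwood Trust at 6.396%.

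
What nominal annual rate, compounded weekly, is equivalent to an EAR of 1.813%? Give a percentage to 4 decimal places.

(1 + r/52)^52 − 1 = 0.01813, so 1 + r/52 = 1.01813^(1/52).
r/52 = 0.000346, so r = 0.017971 = 1.7971%.

1.7971%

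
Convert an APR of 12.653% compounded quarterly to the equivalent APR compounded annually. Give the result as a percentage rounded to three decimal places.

13.266%

EAR = (1 + 0.12653/4)^4 − 1 = 0.132661.
Compounded annually, the equivalent nominal rate is the EAR itself: 13.266%.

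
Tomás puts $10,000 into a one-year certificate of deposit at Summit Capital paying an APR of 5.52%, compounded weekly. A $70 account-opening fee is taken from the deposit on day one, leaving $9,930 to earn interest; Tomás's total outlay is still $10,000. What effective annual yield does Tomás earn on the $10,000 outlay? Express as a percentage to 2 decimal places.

4.93%

Value after one year: 9,930 × (1 + 0.0552/52)^52 = 9,930 × 1.056721 = $10,493.24.
Effective yield on the $10,000 outlay: 10,493.24 / 10,000 − 1 = 0.049324 = 4.93%.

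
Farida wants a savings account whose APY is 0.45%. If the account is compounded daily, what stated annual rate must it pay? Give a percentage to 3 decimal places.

(1 + r/365)^365 − 1 = 0.0045, so 1 + r/365 = 1.0045^(1/365).
r/365 = 0.000012, so r = 0.004490 = 0.449%.

0.449%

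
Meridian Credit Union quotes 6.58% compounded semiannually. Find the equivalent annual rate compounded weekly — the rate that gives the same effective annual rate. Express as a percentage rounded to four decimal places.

EAR = (1 + 0.0658/2)^2 − 1 = 0.066882.
Solve (1 + r/52)^52 = 1.066882: r/52 = 1.066882^(1/52) − 1 = 0.001246, so r = 0.064781 = 6.4781%.

6.4781%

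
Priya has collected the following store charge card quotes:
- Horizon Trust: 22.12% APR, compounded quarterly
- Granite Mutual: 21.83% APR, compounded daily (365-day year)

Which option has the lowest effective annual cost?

Horizon Trust

Horizon Trust: (1 + 0.2212/4)^4 − 1 = 24.023%
Granite Mutual: (1 + 0.2183/365)^365 − 1 = 24.388%
The lowest effective annual rate is Horizon Trust at 24.023%.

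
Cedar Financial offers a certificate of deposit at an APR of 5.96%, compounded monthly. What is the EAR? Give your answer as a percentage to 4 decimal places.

EAR = (1 + 0.0596/12)^12 − 1.
= 1.061255 − 1 = 6.1255%.

6.1255%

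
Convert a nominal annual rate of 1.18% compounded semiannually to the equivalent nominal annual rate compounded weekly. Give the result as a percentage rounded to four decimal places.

EAR = (1 + 0.0118/2)^2 − 1 = 0.011835.
Solve (1 + r/52)^52 = 1.011835: r/52 = 1.011835^(1/52) − 1 = 0.000226, so r = 0.011767 = 1.1767%.

1.1767%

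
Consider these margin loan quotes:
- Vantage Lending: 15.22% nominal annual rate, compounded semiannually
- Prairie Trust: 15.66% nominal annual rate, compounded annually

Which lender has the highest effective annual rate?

Vantage Lending: (1 + 0.1522/2)^2 − 1 = 15.799%
Prairie Trust: compounded annually, EAR = 15.660%
The highest effective annual rate is Vantage Lending at 15.799%.

Vantage Lending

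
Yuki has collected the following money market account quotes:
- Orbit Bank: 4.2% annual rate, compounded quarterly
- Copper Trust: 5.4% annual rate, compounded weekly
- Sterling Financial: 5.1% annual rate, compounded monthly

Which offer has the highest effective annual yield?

Orbit Bank: (1 + 0.042/4)^4 − 1 = 4.267%
Copper Trust: (1 + 0.054/52)^52 − 1 = 5.546%
Sterling Financial: (1 + 0.051/12)^12 − 1 = 5.221%
The highest effective annual rate is Copper Trust at 5.546%.

Copper Trust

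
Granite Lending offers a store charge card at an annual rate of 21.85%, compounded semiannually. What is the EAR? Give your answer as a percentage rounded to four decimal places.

23.0436%

EAR = (1 + 0.2185/2)^2 − 1.
= 1.230436 − 1 = 23.0436%.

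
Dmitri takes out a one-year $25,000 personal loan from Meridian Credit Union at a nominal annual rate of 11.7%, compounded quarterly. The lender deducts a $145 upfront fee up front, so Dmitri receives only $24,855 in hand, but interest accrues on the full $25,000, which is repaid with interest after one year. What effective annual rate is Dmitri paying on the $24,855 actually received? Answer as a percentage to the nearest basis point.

Amount owed after one year: 25,000 × (1 + 0.117/4)^4 = 25,000 × 1.122234 = $28,055.86.
Effective rate on net proceeds: 28,055.86 / 24,855 − 1 = 0.128781 = 12.88%.

12.88%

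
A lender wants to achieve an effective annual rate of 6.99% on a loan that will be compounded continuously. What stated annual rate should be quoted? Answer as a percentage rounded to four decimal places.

6.7565%

Continuous: nominal r satisfies e^r − 1 = 0.0699.
r = ln(1 + 0.0699) = ln(1.0699) = 0.067565 = 6.7565%.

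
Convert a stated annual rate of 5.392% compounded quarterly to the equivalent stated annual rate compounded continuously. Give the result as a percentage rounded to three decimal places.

EAR = (1 + 0.05392/4)^4 − 1 = 0.055020.
Equivalent continuous rate: r = ln(1 + 0.055020) = 0.053560 = 5.356%.

5.356%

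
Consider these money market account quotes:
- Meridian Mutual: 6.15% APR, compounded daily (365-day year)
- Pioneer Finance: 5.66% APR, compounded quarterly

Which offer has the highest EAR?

Meridian Mutual: (1 + 0.0615/365)^365 − 1 = 6.342%
Pioneer Finance: (1 + 0.0566/4)^4 − 1 = 5.781%
The highest effective annual rate is Meridian Mutual at 6.342%.

Meridian Mutual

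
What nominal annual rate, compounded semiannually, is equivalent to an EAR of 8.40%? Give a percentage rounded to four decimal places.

8.2306%

(1 + r/2)^2 − 1 = 0.0840, so 1 + r/2 = 1.0840^(1/2).
r/2 = 0.041153, so r = 0.082306 = 8.2306%.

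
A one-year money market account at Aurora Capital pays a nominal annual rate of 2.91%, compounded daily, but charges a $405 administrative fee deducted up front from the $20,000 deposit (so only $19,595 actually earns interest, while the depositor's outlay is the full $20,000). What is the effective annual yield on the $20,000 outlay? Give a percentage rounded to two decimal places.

Value after one year: 19,595 × (1 + 0.0291/365)^365 = 19,595 × 1.029526 = $20,173.57.
Effective yield on the $20,000 outlay: 20,173.57 / 20,000 − 1 = 0.008678 = 0.87%.

0.87%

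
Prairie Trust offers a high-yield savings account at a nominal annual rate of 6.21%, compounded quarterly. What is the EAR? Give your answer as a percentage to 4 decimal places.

EAR = (1 + 0.0621/4)^4 − 1.
= 1.063561 − 1 = 6.3561%.

6.3561%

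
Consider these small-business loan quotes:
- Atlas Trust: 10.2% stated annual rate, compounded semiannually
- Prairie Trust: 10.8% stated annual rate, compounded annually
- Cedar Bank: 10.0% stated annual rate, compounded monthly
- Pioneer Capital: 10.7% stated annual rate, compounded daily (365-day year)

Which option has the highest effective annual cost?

Atlas Trust: (1 + 0.102/2)^2 − 1 = 10.460%
Prairie Trust: compounded annually, EAR = 10.800%
Cedar Bank: (1 + 0.100/12)^12 − 1 = 10.471%
Pioneer Capital: (1 + 0.107/365)^365 − 1 = 11.292%
The highest effective annual rate is Pioneer Capital at 11.292%.

Pioneer Capital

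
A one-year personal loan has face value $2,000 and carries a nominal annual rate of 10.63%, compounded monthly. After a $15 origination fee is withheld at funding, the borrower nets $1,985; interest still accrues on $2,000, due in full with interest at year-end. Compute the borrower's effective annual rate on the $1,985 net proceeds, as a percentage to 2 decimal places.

12.00%

Amount owed after one year: 2,000 × (1 + 0.1063/12)^12 = 2,000 × 1.111635 = $2,223.27.
Effective rate on net proceeds: 2,223.27 / 1,985 − 1 = 0.120035 = 12.00%.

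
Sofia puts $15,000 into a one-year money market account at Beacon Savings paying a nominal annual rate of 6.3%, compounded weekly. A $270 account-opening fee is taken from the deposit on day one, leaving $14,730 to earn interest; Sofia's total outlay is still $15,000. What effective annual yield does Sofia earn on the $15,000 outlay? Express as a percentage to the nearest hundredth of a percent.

Value after one year: 14,730 × (1 + 0.063/52)^52 = 14,730 × 1.064986 = $15,687.25.
Effective yield on the $15,000 outlay: 15,687.25 / 15,000 − 1 = 0.045816 = 4.58%.

4.58%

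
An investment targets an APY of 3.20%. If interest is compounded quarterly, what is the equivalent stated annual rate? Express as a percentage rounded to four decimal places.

(1 + r/4)^4 − 1 = 0.0320, so 1 + r/4 = 1.0320^(1/4).
r/4 = 0.007906, so r = 0.031623 = 3.1623%.

3.1623%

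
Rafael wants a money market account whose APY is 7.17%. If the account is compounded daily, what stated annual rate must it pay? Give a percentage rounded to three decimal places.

(1 + r/365)^365 − 1 = 0.0717, so 1 + r/365 = 1.0717^(1/365).
r/365 = 0.000190, so r = 0.069253 = 6.925%.

6.925%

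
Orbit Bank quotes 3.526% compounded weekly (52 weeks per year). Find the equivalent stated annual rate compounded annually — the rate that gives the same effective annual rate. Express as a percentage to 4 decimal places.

3.5877%

EAR = (1 + 0.03526/52)^52 − 1 = 0.035877.
Compounded annually, the equivalent nominal rate is the EAR itself: 3.5877%.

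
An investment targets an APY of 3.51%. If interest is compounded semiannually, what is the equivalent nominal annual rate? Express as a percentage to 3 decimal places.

3.480%

(1 + r/2)^2 − 1 = 0.0351, so 1 + r/2 = 1.0351^(1/2).
r/2 = 0.017399, so r = 0.034797 = 3.480%.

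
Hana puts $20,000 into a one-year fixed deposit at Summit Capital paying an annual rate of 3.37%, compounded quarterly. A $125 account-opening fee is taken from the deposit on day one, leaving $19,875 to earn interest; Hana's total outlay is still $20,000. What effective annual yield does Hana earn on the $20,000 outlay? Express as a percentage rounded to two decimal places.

2.77%

Value after one year: 19,875 × (1 + 0.0337/4)^4 = 19,875 × 1.034128 = $20,553.30.
Effective yield on the $20,000 outlay: 20,553.30 / 20,000 − 1 = 0.027665 = 2.77%.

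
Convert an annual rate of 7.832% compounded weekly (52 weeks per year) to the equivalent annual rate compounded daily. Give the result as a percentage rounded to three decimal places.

EAR = (1 + 0.07832/52)^52 − 1 = 0.081405.
Solve (1 + r/365)^365 = 1.081405: r/365 = 1.081405^(1/365) − 1 = 0.000214, so r = 0.078269 = 7.827%.

7.827%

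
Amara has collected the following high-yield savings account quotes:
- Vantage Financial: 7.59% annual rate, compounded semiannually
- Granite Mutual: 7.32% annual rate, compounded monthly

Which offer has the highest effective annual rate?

Vantage Financial

Vantage Financial: (1 + 0.0759/2)^2 − 1 = 7.734%
Granite Mutual: (1 + 0.0732/12)^12 − 1 = 7.571%
The highest effective annual rate is Vantage Financial at 7.734%.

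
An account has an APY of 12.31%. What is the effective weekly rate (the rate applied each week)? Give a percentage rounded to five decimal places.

0.22350%

The per-week rate i satisfies (1 + i)^52 = 1 + 0.1231.
i = 1.1231^(1/52) − 1 = 0.0022350 = 0.22350%.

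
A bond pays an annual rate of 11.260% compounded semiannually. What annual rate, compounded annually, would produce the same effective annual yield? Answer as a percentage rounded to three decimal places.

11.577%

EAR = (1 + 0.11260/2)^2 − 1 = 0.115770.
Compounded annually, the equivalent nominal rate is the EAR itself: 11.577%.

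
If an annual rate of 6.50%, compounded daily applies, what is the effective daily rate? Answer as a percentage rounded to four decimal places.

With a nominal annual rate compounded daily, the periodic rate is the nominal rate divided by 365.
i = 0.0650 / 365 = 0.0001781 = 0.0178%.

0.0178%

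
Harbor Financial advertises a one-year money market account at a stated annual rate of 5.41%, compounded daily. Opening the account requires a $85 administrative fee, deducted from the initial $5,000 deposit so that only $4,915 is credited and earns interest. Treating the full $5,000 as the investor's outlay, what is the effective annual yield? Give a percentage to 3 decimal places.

Value after one year: 4,915 × (1 + 0.0541/365)^365 = 4,915 × 1.055586 = $5,188.20.
Effective yield on the $5,000 outlay: 5,188.20 / 5,000 − 1 = 0.037641 = 3.764%.

3.764%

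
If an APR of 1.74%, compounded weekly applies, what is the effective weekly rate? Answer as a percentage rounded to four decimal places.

0.0335%

With a nominal annual rate compounded weekly, the periodic rate is the nominal rate divided by 52.
i = 0.0174 / 52 = 0.0003346 = 0.0335%.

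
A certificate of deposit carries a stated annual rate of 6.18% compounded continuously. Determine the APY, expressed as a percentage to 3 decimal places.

With continuous compounding, EAR = e^0.0618 − 1.
e^0.0618 = 1.063750, so EAR = 0.063750 = 6.375%.

6.375%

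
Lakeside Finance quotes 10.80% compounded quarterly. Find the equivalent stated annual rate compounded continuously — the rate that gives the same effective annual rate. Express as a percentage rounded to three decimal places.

10.657%

EAR = (1 + 0.1080/4)^4 − 1 = 0.112453.
Equivalent continuous rate: r = ln(1 + 0.112453) = 0.106568 = 10.657%.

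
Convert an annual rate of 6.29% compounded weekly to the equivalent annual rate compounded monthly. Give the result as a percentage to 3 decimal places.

6.303%

EAR = (1 + 0.0629/52)^52 − 1 = 0.064880.
Solve (1 + r/12)^12 = 1.064880: r/12 = 1.064880^(1/12) − 1 = 0.005252, so r = 0.063027 = 6.303%.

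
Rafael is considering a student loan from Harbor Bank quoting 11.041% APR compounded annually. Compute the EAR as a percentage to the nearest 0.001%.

11.041%

Annual compounding means the effective rate equals the nominal rate: 11.041%.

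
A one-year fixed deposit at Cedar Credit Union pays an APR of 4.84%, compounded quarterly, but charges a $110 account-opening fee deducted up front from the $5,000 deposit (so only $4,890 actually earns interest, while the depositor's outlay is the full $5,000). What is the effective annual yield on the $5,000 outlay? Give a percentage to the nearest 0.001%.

Value after one year: 4,890 × (1 + 0.0484/4)^4 = 4,890 × 1.049286 = $5,131.01.
Effective yield on the $5,000 outlay: 5,131.01 / 5,000 − 1 = 0.026201 = 2.620%.

2.620%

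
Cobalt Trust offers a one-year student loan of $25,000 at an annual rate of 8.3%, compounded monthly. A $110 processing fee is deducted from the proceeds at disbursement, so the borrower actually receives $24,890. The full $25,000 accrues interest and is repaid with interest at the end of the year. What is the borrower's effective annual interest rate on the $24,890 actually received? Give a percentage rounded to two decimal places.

9.10%

Amount owed after one year: 25,000 × (1 + 0.083/12)^12 = 25,000 × 1.086231 = $27,155.79.
Effective rate on net proceeds: 27,155.79 / 24,890 − 1 = 0.091032 = 9.10%.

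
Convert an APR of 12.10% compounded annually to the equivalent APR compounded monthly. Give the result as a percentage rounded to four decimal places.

Compounded annually, EAR = nominal = 0.121000.
Solve (1 + r/12)^12 = 1.121000: r/12 = 1.121000^(1/12) − 1 = 0.009564, so r = 0.114766 = 11.4766%.

11.4766%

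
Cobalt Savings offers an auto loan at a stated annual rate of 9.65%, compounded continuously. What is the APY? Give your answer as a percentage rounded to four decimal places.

With continuous compounding, EAR = e^0.0965 − 1.
e^0.0965 = 1.101310, so EAR = 0.101310 = 10.1310%.

10.1310%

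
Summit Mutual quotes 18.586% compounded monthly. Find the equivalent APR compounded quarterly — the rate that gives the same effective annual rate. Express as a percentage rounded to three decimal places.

18.875%

EAR = (1 + 0.18586/12)^12 − 1 = 0.202539.
Solve (1 + r/4)^4 = 1.202539: r/4 = 1.202539^(1/4) − 1 = 0.047188, so r = 0.188754 = 18.875%.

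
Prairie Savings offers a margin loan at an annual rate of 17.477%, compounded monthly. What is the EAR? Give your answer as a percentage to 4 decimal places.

EAR = (1 + 0.17477/12)^12 − 1.
= 1.189472 − 1 = 18.9472%.

18.9472%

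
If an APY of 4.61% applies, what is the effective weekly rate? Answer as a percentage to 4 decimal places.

The per-week rate i satisfies (1 + i)^52 = 1 + 0.0461.
i = 1.0461^(1/52) − 1 = 0.0008671 = 0.0867%.

0.0867%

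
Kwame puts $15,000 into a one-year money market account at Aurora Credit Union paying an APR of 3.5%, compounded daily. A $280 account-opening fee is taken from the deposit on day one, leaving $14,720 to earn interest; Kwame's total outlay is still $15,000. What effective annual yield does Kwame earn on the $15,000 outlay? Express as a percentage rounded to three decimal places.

Value after one year: 14,720 × (1 + 0.035/365)^365 = 14,720 × 1.035618 = $15,244.30.
Effective yield on the $15,000 outlay: 15,244.30 / 15,000 − 1 = 0.016286 = 1.629%.

1.629%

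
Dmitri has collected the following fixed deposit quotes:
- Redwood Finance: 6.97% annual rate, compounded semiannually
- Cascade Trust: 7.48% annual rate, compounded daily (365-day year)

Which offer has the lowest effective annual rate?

Redwood Finance: (1 + 0.0697/2)^2 − 1 = 7.091%
Cascade Trust: (1 + 0.0748/365)^365 − 1 = 7.766%
The lowest effective annual rate is Redwood Finance at 7.091%.

Redwood Finance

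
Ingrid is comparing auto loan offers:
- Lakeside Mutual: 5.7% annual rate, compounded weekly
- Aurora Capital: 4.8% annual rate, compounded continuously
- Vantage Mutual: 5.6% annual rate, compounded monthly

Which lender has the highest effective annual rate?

Lakeside Mutual: (1 + 0.057/52)^52 − 1 = 5.862%
Aurora Capital: e^0.048 − 1 = 4.917%
Vantage Mutual: (1 + 0.056/12)^12 − 1 = 5.746%
The highest effective annual rate is Lakeside Mutual at 5.862%.

Lakeside Mutual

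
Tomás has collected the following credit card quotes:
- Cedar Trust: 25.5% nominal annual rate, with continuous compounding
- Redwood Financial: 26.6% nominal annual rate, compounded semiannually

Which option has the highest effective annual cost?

Cedar Trust

Cedar Trust: e^0.255 − 1 = 29.046%
Redwood Financial: (1 + 0.266/2)^2 − 1 = 28.369%
The highest effective annual rate is Cedar Trust at 29.046%.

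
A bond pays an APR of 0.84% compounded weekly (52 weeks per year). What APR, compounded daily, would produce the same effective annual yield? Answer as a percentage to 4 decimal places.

0.8399%

EAR = (1 + 0.0084/52)^52 − 1 = 0.008435.
Solve (1 + r/365)^365 = 1.008435: r/365 = 1.008435^(1/365) − 1 = 0.000023, so r = 0.008399 = 0.8399%.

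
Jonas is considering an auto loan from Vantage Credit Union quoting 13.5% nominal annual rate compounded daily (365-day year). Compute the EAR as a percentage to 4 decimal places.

EAR = (1 + 0.135/365)^365 − 1.
= (1 + 0.000370)^365 − 1 = 1.144508 − 1 = 14.4508%.

14.4508%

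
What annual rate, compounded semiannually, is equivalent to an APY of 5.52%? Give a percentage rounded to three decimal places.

(1 + r/2)^2 − 1 = 0.0552, so 1 + r/2 = 1.0552^(1/2).
r/2 = 0.027229, so r = 0.054459 = 5.446%.

5.446%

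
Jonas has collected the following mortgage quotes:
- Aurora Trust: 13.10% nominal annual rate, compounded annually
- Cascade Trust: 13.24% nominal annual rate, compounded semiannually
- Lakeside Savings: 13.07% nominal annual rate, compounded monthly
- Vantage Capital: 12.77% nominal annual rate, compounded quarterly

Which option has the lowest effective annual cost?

Aurora Trust

Aurora Trust: compounded annually, EAR = 13.100%
Cascade Trust: (1 + 0.1324/2)^2 − 1 = 13.678%
Lakeside Savings: (1 + 0.1307/12)^12 − 1 = 13.882%
Vantage Capital: (1 + 0.1277/4)^4 − 1 = 13.395%
The lowest effective annual rate is Aurora Trust at 13.100%.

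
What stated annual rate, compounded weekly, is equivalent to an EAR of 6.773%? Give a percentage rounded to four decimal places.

(1 + r/52)^52 − 1 = 0.06773, so 1 + r/52 = 1.06773^(1/52).
r/52 = 0.001261, so r = 0.065576 = 6.5576%.

6.5576%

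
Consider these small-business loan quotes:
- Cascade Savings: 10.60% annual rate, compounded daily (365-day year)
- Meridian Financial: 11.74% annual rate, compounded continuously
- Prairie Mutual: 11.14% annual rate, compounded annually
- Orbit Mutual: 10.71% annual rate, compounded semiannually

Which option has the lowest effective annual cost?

Cascade Savings: (1 + 0.1060/365)^365 − 1 = 11.180%
Meridian Financial: e^0.1174 − 1 = 12.457%
Prairie Mutual: compounded annually, EAR = 11.140%
Orbit Mutual: (1 + 0.1071/2)^2 − 1 = 10.997%
The lowest effective annual rate is Orbit Mutual at 10.997%.

Orbit Mutual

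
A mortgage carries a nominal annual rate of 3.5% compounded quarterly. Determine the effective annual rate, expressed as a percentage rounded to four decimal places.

EAR = (1 + 0.035/4)^4 − 1.
= (1 + 0.008750)^4 − 1 = 1.035462 − 1 = 3.5462%.

3.5462%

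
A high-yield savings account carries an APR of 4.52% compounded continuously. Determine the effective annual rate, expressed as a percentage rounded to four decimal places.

4.6237%

With continuous compounding, EAR = e^0.0452 − 1.
e^0.0452 = 1.046237, so EAR = 0.046237 = 4.6237%.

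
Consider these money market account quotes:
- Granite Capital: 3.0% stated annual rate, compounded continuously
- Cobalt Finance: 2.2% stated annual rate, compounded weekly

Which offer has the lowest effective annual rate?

Granite Capital: e^0.030 − 1 = 3.045%
Cobalt Finance: (1 + 0.022/52)^52 − 1 = 2.224%
The lowest effective annual rate is Cobalt Finance at 2.224%.

Cobalt Finance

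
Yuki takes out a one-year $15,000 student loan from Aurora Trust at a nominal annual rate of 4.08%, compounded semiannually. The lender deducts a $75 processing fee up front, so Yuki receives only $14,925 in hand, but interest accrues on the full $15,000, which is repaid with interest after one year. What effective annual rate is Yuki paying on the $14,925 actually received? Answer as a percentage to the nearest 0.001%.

4.645%

Amount owed after one year: 15,000 × (1 + 0.0408/2)^2 = 15,000 × 1.041216 = $15,618.24.
Effective rate on net proceeds: 15,618.24 / 14,925 − 1 = 0.046448 = 4.645%.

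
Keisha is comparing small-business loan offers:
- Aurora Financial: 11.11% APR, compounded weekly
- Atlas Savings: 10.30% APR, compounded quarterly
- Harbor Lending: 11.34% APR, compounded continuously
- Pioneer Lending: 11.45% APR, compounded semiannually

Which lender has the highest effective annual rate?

Aurora Financial: (1 + 0.1111/52)^52 − 1 = 11.737%
Atlas Savings: (1 + 0.1030/4)^4 − 1 = 10.705%
Harbor Lending: e^0.1134 − 1 = 12.008%
Pioneer Lending: (1 + 0.1145/2)^2 − 1 = 11.778%
The highest effective annual rate is Harbor Lending at 12.008%.

Harbor Lending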